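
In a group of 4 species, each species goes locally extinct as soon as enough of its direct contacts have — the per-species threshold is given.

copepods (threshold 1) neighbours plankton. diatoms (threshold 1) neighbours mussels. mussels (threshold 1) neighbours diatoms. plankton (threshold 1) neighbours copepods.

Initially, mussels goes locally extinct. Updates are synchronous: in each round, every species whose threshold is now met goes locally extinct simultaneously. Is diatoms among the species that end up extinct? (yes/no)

yes

Round 1 — mussels goes locally extinct (initial).
Round 2 — checking thresholds:
  diatoms: 1 of 1 neighbours ≥ 1, goes locally extinct.
Round 3 — no new extinctions; cascade stops.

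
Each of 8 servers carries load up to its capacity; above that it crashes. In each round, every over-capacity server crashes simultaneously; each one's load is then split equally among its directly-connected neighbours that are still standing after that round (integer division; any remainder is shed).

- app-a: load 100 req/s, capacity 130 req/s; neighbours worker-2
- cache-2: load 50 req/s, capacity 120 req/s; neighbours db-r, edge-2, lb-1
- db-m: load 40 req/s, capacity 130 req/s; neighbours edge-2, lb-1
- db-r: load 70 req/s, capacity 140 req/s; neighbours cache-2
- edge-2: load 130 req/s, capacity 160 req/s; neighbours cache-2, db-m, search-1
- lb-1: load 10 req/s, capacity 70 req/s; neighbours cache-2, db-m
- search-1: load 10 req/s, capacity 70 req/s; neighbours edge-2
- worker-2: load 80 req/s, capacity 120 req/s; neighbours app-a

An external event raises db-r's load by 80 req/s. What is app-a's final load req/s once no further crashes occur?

100

Round 1 — db-r at 150 > 140. db-r crashes.
  db-r sheds 150 req/s to cache-2: 150 each.
    cache-2: 50+150 = 200 > 120
Round 2 — cache-2 crashes.
  cache-2 sheds 200 req/s to edge-2, lb-1: 100 each.
    edge-2: 130+100 = 230 > 160
    lb-1: 10+100 = 110 > 70
Round 3 — edge-2, lb-1 crash.
  edge-2 sheds 230 req/s to db-m, search-1: 115 each.
    db-m: 40+115 = 155 > 130
    search-1: 10+115 = 125 > 70
  lb-1 sheds 110 req/s to db-m: 110 each.
    db-m: 155+110 = 265 > 130
Round 4 — db-m, search-1 crash.
  db-m sheds 265 req/s: no online neighbours, lost.
  search-1 sheds 125 req/s: no online neighbours, lost.
No further crashes.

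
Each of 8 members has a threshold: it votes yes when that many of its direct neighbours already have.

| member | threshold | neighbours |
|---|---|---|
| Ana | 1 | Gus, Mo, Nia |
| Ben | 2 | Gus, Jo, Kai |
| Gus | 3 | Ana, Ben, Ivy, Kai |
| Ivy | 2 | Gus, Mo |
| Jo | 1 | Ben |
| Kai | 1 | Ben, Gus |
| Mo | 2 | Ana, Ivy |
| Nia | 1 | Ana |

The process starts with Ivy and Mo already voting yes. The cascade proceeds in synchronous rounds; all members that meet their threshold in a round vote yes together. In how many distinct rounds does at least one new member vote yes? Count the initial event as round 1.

Round 1 — Ivy, Mo vote yes (initial).
Round 2 — checking thresholds:
  Ana: 1 of 3 neighbours ≥ 1, votes yes.
  Gus: 1 of 4 neighbours < 3, below threshold.
Round 3 — checking thresholds:
  Gus: 2 of 4 neighbours < 3, below threshold.
  Nia: 1 of 1 neighbours ≥ 1, votes yes.
Round 4 — no new yes votes; cascade stops.

3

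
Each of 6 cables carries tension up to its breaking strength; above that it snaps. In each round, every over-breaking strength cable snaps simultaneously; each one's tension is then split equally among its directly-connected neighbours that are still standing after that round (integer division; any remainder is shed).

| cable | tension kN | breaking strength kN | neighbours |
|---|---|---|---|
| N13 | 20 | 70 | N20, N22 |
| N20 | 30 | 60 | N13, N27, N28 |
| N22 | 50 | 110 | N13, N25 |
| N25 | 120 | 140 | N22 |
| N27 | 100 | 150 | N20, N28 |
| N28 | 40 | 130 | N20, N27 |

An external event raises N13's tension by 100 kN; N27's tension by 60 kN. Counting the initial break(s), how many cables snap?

Round 1 — N13 at 120 > 70; N27 at 160 > 150. N13, N27 snap.
  N13 sheds 120 kN to N20, N22: 60 each.
    N20: 30+60 = 90 > 60
    N22: 50+60 = 110 ≤ 110
  N27 sheds 160 kN to N20, N28: 80 each.
    N20: 90+80 = 170 > 60
    N28: 40+80 = 120 ≤ 130
Round 2 — N20 snaps.
  N20 sheds 170 kN to N28: 170 each.
    N28: 120+170 = 290 > 130
Round 3 — N28 snaps.
  N28 sheds 290 kN: no online neighbours, lost.
No further breaks.

4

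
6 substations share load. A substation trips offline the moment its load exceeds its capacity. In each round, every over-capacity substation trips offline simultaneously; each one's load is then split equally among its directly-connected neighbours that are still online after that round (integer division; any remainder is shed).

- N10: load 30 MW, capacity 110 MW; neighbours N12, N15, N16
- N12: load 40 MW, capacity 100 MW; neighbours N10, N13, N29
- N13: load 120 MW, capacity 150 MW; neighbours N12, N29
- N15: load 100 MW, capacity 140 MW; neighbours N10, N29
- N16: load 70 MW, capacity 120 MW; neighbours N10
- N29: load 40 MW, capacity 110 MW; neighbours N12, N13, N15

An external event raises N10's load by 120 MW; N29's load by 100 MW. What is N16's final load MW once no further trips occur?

Round 1 — N10 at 150 > 110; N29 at 140 > 110. N10, N29 trip offline.
  N10 sheds 150 MW to N12, N15, N16: 50 each.
    N12: 40+50 = 90 ≤ 100
    N15: 100+50 = 150 > 140
    N16: 70+50 = 120 ≤ 120
  N29 sheds 140 MW to N12, N13, N15: 46 each (2 lost).
    N12: 90+46 = 136 > 100
    N13: 120+46 = 166 > 150
    N15: 150+46 = 196 > 140
Round 2 — N12, N13, N15 trip offline.
  N12 sheds 136 MW: no online neighbours, lost.
  N13 sheds 166 MW: no online neighbours, lost.
  N15 sheds 196 MW: no online neighbours, lost.
No further trips.

120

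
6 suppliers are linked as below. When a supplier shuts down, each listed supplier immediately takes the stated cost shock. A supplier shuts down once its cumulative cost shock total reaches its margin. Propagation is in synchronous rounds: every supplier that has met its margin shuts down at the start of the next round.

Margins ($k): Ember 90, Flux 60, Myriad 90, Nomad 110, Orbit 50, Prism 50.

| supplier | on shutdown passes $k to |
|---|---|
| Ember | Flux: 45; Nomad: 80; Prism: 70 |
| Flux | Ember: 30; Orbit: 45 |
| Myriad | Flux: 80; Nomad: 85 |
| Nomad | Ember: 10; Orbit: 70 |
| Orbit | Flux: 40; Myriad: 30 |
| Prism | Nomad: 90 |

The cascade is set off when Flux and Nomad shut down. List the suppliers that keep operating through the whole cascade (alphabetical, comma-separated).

Round 1 — Flux, Nomad shut down (initial).
  Ember: +30+10 → 40 < 90
  Orbit: +45+70 → 115 ≥ 50
Round 2 — Orbit shuts down.
  Myriad: +30 → 30 < 90
No further shutdowns.

Ember, Myriad, Prism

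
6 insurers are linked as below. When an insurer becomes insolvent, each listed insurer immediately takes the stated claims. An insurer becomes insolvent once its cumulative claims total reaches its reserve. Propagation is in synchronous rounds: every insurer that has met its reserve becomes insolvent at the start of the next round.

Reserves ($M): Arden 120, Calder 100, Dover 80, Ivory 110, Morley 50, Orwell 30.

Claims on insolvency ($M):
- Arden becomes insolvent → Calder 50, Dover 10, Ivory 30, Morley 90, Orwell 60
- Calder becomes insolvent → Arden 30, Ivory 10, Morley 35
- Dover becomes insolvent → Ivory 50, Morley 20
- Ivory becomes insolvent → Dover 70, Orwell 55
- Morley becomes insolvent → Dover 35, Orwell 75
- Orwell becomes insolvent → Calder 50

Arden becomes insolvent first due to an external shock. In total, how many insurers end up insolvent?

Round 1 — Arden becomes insolvent (initial).
  Calder: +50 → 50 < 100
  Dover: +10 → 10 < 80
  Ivory: +30 → 30 < 110
  Morley: +90 → 90 ≥ 50
  Orwell: +60 → 60 ≥ 30
Round 2 — Morley, Orwell become insolvent.
  Calder: +50 → 100 ≥ 100
  Dover: +35 → 45 < 80
Round 3 — Calder becomes insolvent.
  Ivory: +10 → 40 < 110
No further insolvencies.

4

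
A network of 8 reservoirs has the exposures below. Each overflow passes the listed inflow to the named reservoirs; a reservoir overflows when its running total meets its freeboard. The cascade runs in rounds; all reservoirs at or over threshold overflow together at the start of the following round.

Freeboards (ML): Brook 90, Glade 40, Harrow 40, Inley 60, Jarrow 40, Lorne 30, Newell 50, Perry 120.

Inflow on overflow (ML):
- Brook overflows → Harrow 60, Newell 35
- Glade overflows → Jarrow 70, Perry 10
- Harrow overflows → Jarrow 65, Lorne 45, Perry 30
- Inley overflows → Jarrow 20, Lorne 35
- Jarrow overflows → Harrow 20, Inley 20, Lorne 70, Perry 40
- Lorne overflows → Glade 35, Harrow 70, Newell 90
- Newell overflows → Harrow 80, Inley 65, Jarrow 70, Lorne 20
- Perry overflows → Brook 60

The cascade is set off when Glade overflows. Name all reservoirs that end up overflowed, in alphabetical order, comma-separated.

Glade, Harrow, Inley, Jarrow, Lorne, Newell

Round 1 — Glade overflows (initial).
  Jarrow: +70 → 70 ≥ 40
  Perry: +10 → 10 < 120
Round 2 — Jarrow overflows.
  Harrow: +20 → 20 < 40
  Inley: +20 → 20 < 60
  Lorne: +70 → 70 ≥ 30
  Perry: +40 → 50 < 120
Round 3 — Lorne overflows.
  Harrow: +70 → 90 ≥ 40
  Newell: +90 → 90 ≥ 50
Round 4 — Harrow, Newell overflow.
  Inley: +65 → 85 ≥ 60
  Perry: +30 → 80 < 120
Round 5 — Inley overflows.
No further overflows.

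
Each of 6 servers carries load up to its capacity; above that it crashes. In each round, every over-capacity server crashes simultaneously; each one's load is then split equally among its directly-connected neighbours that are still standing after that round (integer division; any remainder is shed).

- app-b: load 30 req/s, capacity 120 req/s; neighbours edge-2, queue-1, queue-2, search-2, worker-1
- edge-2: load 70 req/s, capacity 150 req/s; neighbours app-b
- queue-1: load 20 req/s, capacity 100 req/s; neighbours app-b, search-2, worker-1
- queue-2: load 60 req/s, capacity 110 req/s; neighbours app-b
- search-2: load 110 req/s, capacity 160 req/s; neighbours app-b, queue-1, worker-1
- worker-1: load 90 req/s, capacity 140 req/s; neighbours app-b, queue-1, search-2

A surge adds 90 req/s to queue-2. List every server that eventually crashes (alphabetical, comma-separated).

Round 1 — queue-2 at 150 > 110. queue-2 crashes.
  queue-2 sheds 150 req/s to app-b: 150 each.
    app-b: 30+150 = 180 > 120
Round 2 — app-b crashes.
  app-b sheds 180 req/s to edge-2, queue-1, search-2, worker-1: 45 each.
    edge-2: 70+45 = 115 ≤ 150
    queue-1: 20+45 = 65 ≤ 100
    search-2: 110+45 = 155 ≤ 160
    worker-1: 90+45 = 135 ≤ 140
No further crashes.

app-b, queue-2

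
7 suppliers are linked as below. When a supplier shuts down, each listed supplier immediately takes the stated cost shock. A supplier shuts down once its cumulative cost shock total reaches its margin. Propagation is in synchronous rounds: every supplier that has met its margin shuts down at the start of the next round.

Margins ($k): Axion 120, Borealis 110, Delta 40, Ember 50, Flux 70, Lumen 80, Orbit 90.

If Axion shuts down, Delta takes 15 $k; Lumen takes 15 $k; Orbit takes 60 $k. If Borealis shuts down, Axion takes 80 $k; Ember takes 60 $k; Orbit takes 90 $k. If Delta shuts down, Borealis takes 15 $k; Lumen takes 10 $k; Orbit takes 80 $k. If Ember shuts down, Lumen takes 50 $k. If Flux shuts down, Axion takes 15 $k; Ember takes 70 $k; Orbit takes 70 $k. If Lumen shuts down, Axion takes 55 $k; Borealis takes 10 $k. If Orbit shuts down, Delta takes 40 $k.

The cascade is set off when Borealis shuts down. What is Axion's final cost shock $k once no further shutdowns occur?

80

Round 1 — Borealis shuts down (initial).
  Axion: +80 → 80 < 120
  Ember: +60 → 60 ≥ 50
  Orbit: +90 → 90 ≥ 90
Round 2 — Ember, Orbit shut down.
  Delta: +40 → 40 ≥ 40
  Lumen: +50 → 50 < 80
Round 3 — Delta shuts down.
  Lumen: +10 → 60 < 80
No further shutdowns.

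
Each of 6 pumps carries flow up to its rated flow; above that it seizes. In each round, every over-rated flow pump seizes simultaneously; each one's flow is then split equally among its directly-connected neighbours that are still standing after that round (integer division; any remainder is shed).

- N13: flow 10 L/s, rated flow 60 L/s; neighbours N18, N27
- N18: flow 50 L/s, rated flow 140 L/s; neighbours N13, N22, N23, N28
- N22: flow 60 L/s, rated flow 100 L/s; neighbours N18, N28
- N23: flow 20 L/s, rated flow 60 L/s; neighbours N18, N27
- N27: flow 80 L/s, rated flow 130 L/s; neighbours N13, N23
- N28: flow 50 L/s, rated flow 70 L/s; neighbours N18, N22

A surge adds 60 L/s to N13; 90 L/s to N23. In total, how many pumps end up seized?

3

Round 1 — N13 at 70 > 60; N23 at 110 > 60. N13, N23 seize.
  N13 sheds 70 L/s to N18, N27: 35 each.
    N18: 50+35 = 85 ≤ 140
    N27: 80+35 = 115 ≤ 130
  N23 sheds 110 L/s to N18, N27: 55 each.
    N18: 85+55 = 140 ≤ 140
    N27: 115+55 = 170 > 130
Round 2 — N27 seizes.
  N27 sheds 170 L/s: no online neighbours, lost.
No further seizures.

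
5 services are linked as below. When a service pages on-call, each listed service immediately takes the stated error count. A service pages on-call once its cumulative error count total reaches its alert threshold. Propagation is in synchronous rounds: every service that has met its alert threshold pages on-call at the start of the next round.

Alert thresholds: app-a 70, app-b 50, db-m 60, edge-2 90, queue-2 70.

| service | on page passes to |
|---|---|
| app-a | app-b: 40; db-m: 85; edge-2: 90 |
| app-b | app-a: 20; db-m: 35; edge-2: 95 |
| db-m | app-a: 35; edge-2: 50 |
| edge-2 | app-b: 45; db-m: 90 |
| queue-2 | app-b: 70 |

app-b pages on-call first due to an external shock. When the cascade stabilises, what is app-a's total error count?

Round 1 — app-b pages on-call (initial).
  app-a: +20 → 20 < 70
  db-m: +35 → 35 < 60
  edge-2: +95 → 95 ≥ 90
Round 2 — edge-2 pages on-call.
  db-m: +90 → 125 ≥ 60
Round 3 — db-m pages on-call.
  app-a: +35 → 55 < 70
No further pages.

55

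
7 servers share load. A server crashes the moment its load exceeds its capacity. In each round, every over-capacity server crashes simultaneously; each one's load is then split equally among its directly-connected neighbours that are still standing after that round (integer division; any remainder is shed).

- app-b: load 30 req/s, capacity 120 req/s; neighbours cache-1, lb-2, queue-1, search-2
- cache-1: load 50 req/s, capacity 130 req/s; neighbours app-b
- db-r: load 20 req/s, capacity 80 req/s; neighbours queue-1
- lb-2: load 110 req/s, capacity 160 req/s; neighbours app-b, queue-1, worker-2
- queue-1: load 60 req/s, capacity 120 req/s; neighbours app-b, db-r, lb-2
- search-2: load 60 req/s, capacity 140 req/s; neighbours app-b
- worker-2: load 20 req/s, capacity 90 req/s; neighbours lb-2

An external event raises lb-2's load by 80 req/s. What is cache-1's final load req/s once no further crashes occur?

127

Round 1 — lb-2 at 190 > 160. lb-2 crashes.
  lb-2 sheds 190 req/s to app-b, queue-1, worker-2: 63 each (1 lost).
    app-b: 30+63 = 93 ≤ 120
    queue-1: 60+63 = 123 > 120
    worker-2: 20+63 = 83 ≤ 90
Round 2 — queue-1 crashes.
  queue-1 sheds 123 req/s to app-b, db-r: 61 each (1 lost).
    app-b: 93+61 = 154 > 120
    db-r: 20+61 = 81 > 80
Round 3 — app-b, db-r crash.
  app-b sheds 154 req/s to cache-1, search-2: 77 each.
    cache-1: 50+77 = 127 ≤ 130
    search-2: 60+77 = 137 ≤ 140
  db-r sheds 81 req/s: no online neighbours, lost.
No further crashes.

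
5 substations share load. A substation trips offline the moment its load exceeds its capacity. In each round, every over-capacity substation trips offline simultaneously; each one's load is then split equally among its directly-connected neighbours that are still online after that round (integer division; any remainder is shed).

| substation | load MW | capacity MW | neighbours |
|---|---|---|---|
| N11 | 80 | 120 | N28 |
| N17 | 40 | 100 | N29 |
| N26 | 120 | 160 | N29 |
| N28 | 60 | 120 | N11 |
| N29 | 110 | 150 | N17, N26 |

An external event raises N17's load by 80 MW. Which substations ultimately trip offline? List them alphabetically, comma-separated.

N17, N26, N29

Round 1 — N17 at 120 > 100. N17 trips offline.
  N17 sheds 120 MW to N29: 120 each.
    N29: 110+120 = 230 > 150
Round 2 — N29 trips offline.
  N29 sheds 230 MW to N26: 230 each.
    N26: 120+230 = 350 > 160
Round 3 — N26 trips offline.
  N26 sheds 350 MW: no online neighbours, lost.
No further trips.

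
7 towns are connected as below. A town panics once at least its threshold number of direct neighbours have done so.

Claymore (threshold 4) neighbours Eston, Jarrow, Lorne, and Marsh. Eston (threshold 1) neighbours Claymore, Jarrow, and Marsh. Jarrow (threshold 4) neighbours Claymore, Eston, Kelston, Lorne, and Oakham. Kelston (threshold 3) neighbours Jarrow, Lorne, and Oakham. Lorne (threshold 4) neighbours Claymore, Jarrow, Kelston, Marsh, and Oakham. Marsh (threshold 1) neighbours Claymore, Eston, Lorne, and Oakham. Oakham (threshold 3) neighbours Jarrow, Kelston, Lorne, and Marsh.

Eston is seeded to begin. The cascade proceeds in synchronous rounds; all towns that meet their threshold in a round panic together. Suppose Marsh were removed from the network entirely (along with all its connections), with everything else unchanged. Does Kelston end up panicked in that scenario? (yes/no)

With Marsh removed:
Round 1 — Eston panics (initial).
Round 2 — no new panics; cascade stops.

no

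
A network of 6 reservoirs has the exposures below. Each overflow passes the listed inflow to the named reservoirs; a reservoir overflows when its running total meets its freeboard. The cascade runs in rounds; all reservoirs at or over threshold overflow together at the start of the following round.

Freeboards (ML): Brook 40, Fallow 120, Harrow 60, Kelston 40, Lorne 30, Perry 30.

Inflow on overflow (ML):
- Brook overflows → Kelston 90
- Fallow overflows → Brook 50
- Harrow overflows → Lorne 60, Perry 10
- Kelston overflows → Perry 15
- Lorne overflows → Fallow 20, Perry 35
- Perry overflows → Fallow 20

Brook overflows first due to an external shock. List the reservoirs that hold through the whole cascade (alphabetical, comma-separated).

Round 1 — Brook overflows (initial).
  Kelston: +90 → 90 ≥ 40
Round 2 — Kelston overflows.
  Perry: +15 → 15 < 30
No further overflows.

Fallow, Harrow, Lorne, Perry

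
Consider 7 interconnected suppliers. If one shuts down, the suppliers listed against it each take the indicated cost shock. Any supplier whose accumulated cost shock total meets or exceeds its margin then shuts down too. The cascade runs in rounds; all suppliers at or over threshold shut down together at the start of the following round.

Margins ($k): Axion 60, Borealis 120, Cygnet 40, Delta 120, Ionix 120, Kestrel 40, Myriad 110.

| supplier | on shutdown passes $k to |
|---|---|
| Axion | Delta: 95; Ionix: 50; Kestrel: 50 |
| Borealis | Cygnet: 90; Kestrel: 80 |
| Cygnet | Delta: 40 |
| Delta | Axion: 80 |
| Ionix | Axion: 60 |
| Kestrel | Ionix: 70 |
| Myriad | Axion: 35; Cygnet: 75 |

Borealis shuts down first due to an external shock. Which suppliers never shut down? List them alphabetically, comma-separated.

Axion, Delta, Ionix, Myriad

Round 1 — Borealis shuts down (initial).
  Cygnet: +90 → 90 ≥ 40
  Kestrel: +80 → 80 ≥ 40
Round 2 — Cygnet, Kestrel shut down.
  Delta: +40 → 40 < 120
  Ionix: +70 → 70 < 120
No further shutdowns.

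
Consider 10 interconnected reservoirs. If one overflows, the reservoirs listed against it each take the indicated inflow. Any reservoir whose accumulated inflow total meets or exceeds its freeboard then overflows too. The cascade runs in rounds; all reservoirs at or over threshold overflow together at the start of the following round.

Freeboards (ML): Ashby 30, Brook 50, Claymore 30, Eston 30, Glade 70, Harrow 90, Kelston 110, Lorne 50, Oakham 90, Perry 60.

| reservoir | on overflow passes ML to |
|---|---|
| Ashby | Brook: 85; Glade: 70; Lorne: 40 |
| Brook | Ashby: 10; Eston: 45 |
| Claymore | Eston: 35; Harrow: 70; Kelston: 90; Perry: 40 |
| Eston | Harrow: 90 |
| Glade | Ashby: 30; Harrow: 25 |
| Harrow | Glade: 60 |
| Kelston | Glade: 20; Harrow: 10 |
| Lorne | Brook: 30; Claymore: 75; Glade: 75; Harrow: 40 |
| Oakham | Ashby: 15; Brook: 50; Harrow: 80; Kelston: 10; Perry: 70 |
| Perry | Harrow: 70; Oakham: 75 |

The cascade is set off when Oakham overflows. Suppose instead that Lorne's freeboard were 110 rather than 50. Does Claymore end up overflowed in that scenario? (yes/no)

no

With Lorne's freeboard at 110:
Round 1 — Oakham overflows (initial).
  Ashby: +15 → 15 < 30
  Brook: +50 → 50 ≥ 50
  Harrow: +80 → 80 < 90
  Kelston: +10 → 10 < 110
  Perry: +70 → 70 ≥ 60
Round 2 — Brook, Perry overflow.
  Ashby: +10 → 25 < 30
  Eston: +45 → 45 ≥ 30
  Harrow: +70 → 150 ≥ 90
Round 3 — Eston, Harrow overflow.
  Glade: +60 → 60 < 70
No further overflows.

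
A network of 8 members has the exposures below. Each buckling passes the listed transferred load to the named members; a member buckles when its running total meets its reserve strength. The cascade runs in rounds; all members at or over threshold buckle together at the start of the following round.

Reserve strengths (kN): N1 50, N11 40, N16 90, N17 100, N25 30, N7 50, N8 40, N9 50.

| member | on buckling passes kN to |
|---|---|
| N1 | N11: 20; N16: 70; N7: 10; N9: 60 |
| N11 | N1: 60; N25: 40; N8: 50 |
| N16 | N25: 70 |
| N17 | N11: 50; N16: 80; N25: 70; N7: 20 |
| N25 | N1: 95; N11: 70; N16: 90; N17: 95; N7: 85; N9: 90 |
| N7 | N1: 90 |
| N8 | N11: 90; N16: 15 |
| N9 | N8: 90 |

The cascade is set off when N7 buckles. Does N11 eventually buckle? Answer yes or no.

yes

Round 1 — N7 buckles (initial).
  N1: +90 → 90 ≥ 50
Round 2 — N1 buckles.
  N11: +20 → 20 < 40
  N16: +70 → 70 < 90
  N9: +60 → 60 ≥ 50
Round 3 — N9 buckles.
  N8: +90 → 90 ≥ 40
Round 4 — N8 buckles.
  N11: +90 → 110 ≥ 40
  N16: +15 → 85 < 90
Round 5 — N11 buckles.
  N25: +40 → 40 ≥ 30
Round 6 — N25 buckles.
  N16: +90 → 175 ≥ 90
  N17: +95 → 95 < 100
Round 7 — N16 buckles.
No further bucklings.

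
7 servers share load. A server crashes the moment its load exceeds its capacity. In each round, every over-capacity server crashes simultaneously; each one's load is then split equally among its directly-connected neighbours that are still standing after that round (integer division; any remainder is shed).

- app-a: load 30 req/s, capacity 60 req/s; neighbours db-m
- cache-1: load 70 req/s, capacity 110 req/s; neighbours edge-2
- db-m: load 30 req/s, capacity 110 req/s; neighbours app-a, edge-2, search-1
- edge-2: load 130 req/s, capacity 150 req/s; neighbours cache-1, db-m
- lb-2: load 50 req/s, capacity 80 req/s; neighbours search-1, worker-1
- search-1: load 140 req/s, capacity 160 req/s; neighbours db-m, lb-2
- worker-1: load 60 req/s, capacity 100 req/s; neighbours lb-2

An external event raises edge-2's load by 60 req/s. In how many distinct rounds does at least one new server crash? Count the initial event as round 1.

Round 1 — edge-2 at 190 > 150. edge-2 crashes.
  edge-2 sheds 190 req/s to cache-1, db-m: 95 each.
    cache-1: 70+95 = 165 > 110
    db-m: 30+95 = 125 > 110
Round 2 — cache-1, db-m crash.
  cache-1 sheds 165 req/s: no online neighbours, lost.
  db-m sheds 125 req/s to app-a, search-1: 62 each (1 lost).
    app-a: 30+62 = 92 > 60
    search-1: 140+62 = 202 > 160
Round 3 — app-a, search-1 crash.
  app-a sheds 92 req/s: no online neighbours, lost.
  search-1 sheds 202 req/s to lb-2: 202 each.
    lb-2: 50+202 = 252 > 80
Round 4 — lb-2 crashes.
  lb-2 sheds 252 req/s to worker-1: 252 each.
    worker-1: 60+252 = 312 > 100
Round 5 — worker-1 crashes.
  worker-1 sheds 312 req/s: no online neighbours, lost.
No further crashes.

5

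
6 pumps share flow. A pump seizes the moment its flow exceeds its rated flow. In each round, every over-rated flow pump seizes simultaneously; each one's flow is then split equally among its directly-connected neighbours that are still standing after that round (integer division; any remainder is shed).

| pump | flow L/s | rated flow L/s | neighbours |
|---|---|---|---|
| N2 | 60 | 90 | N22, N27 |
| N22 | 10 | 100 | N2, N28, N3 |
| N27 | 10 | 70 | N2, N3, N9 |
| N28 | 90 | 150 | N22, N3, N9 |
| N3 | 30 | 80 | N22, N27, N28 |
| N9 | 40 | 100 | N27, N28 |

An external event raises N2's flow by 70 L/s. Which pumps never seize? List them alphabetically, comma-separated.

N22, N28, N3, N9

Round 1 — N2 at 130 > 90. N2 seizes.
  N2 sheds 130 L/s to N22, N27: 65 each.
    N22: 10+65 = 75 ≤ 100
    N27: 10+65 = 75 > 70
Round 2 — N27 seizes.
  N27 sheds 75 L/s to N3, N9: 37 each (1 lost).
    N3: 30+37 = 67 ≤ 80
    N9: 40+37 = 77 ≤ 100
No further seizures.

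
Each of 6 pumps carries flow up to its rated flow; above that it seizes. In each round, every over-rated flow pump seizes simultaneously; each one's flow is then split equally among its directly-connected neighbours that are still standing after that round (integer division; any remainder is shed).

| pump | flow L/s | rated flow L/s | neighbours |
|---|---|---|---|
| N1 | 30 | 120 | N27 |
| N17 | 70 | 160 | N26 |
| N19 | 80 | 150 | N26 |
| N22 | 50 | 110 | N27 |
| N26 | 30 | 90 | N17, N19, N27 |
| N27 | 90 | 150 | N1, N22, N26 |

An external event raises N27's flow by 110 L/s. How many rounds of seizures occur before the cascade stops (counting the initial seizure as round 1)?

2

Round 1 — N27 at 200 > 150. N27 seizes.
  N27 sheds 200 L/s to N1, N22, N26: 66 each (2 lost).
    N1: 30+66 = 96 ≤ 120
    N22: 50+66 = 116 > 110
    N26: 30+66 = 96 > 90
Round 2 — N22, N26 seize.
  N22 sheds 116 L/s: no online neighbours, lost.
  N26 sheds 96 L/s to N17, N19: 48 each.
    N17: 70+48 = 118 ≤ 160
    N19: 80+48 = 128 ≤ 150
No further seizures.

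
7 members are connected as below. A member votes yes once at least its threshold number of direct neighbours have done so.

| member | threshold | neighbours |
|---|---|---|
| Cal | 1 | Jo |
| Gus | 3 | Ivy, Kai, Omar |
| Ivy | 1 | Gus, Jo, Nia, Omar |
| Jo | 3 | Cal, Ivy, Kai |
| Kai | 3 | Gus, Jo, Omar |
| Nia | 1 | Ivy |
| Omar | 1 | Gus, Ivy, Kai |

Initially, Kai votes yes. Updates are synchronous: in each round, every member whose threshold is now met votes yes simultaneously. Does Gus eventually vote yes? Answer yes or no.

Round 1 — Kai votes yes (initial).
Round 2 — checking thresholds:
  Gus: 1 of 3 neighbours < 3, below threshold.
  Jo: 1 of 3 neighbours < 3, below threshold.
  Omar: 1 of 3 neighbours ≥ 1, votes yes.
Round 3 — checking thresholds:
  Gus: 2 of 3 neighbours < 3, below threshold.
  Ivy: 1 of 4 neighbours ≥ 1, votes yes.
  Jo: 1 of 3 neighbours < 3, below threshold.
Round 4 — checking thresholds:
  Gus: 3 of 3 neighbours ≥ 3, votes yes.
  Jo: 2 of 3 neighbours < 3, below threshold.
  Nia: 1 of 1 neighbours ≥ 1, votes yes.
Round 5 — no new yes votes; cascade stops.

yes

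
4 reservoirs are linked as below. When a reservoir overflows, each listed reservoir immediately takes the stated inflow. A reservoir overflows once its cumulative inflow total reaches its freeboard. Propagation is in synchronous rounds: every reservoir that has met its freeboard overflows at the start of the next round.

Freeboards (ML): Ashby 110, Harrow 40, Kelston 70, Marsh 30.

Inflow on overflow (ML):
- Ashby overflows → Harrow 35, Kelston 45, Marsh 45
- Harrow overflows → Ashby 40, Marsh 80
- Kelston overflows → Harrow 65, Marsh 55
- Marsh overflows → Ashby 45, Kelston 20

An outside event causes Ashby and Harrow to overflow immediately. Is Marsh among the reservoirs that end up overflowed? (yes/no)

yes

Round 1 — Ashby, Harrow overflow (initial).
  Kelston: +45 → 45 < 70
  Marsh: +45+80 → 125 ≥ 30
Round 2 — Marsh overflows.
  Kelston: +20 → 65 < 70
No further overflows.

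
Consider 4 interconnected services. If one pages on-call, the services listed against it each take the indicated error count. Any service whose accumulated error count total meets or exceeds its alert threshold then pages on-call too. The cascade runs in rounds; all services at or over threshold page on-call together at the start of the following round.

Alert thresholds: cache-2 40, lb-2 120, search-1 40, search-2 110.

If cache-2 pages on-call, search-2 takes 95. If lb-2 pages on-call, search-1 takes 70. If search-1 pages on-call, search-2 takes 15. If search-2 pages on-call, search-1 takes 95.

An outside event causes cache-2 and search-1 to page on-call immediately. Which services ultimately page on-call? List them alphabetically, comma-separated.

Round 1 — cache-2, search-1 page on-call (initial).
  search-2: +95+15 → 110 ≥ 110
Round 2 — search-2 pages on-call.
No further pages.

cache-2, search-1, search-2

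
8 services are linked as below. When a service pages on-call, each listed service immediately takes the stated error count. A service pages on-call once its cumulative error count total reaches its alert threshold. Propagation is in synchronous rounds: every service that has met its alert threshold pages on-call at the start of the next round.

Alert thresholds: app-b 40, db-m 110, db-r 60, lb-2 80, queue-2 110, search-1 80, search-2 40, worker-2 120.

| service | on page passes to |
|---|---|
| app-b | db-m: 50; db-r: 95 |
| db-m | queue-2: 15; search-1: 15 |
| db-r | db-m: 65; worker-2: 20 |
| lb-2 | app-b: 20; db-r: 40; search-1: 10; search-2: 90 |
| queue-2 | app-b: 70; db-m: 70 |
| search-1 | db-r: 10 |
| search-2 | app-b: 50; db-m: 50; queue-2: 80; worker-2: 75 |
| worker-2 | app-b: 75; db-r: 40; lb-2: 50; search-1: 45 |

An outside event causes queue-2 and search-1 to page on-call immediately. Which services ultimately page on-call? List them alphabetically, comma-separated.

app-b, db-m, db-r, queue-2, search-1

Round 1 — queue-2, search-1 page on-call (initial).
  app-b: +70 → 70 ≥ 40
  db-m: +70 → 70 < 110
  db-r: +10 → 10 < 60
Round 2 — app-b pages on-call.
  db-m: +50 → 120 ≥ 110
  db-r: +95 → 105 ≥ 60
Round 3 — db-m, db-r page on-call.
  worker-2: +20 → 20 < 120
No further pages.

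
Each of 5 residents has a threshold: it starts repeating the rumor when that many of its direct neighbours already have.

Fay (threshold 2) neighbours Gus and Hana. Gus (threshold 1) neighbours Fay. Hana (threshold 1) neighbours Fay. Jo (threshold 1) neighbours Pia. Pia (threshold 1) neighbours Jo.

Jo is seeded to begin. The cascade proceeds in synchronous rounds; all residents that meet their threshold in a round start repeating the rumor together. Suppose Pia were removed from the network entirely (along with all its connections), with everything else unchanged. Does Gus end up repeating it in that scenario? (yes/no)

With Pia removed:
Round 1 — Jo starts repeating the rumor (initial).
Round 2 — no new spreads; cascade stops.

no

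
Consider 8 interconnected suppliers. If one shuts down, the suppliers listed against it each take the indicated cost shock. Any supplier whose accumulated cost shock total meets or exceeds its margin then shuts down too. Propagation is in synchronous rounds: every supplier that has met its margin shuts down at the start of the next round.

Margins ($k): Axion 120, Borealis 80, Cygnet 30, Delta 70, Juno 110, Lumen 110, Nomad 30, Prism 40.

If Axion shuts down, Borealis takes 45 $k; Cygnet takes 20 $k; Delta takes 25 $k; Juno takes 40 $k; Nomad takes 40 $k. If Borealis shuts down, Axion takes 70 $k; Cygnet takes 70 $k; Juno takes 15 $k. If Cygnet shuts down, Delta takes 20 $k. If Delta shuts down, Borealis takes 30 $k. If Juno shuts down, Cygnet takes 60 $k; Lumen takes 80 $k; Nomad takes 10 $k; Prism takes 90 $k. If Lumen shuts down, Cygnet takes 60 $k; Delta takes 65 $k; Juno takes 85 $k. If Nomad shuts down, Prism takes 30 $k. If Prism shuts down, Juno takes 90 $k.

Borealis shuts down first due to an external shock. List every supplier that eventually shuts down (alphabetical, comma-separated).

Round 1 — Borealis shuts down (initial).
  Axion: +70 → 70 < 120
  Cygnet: +70 → 70 ≥ 30
  Juno: +15 → 15 < 110
Round 2 — Cygnet shuts down.
  Delta: +20 → 20 < 70
No further shutdowns.

Borealis, Cygnet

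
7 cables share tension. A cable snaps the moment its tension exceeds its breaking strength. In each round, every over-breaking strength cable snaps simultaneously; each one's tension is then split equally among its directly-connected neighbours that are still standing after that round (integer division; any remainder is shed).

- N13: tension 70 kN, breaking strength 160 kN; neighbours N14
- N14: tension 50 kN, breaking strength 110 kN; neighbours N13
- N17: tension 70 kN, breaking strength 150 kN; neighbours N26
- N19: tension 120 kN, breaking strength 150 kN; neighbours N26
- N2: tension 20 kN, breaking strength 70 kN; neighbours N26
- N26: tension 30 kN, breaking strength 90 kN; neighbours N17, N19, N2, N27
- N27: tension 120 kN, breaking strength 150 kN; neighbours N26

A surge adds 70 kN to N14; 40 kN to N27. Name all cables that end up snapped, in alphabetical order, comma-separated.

N13, N14, N19, N2, N26, N27

Round 1 — N14 at 120 > 110; N27 at 160 > 150. N14, N27 snap.
  N14 sheds 120 kN to N13: 120 each.
    N13: 70+120 = 190 > 160
  N27 sheds 160 kN to N26: 160 each.
    N26: 30+160 = 190 > 90
Round 2 — N13, N26 snap.
  N13 sheds 190 kN: no online neighbours, lost.
  N26 sheds 190 kN to N17, N19, N2: 63 each (1 lost).
    N17: 70+63 = 133 ≤ 150
    N19: 120+63 = 183 > 150
    N2: 20+63 = 83 > 70
Round 3 — N19, N2 snap.
  N19 sheds 183 kN: no online neighbours, lost.
  N2 sheds 83 kN: no online neighbours, lost.
No further breaks.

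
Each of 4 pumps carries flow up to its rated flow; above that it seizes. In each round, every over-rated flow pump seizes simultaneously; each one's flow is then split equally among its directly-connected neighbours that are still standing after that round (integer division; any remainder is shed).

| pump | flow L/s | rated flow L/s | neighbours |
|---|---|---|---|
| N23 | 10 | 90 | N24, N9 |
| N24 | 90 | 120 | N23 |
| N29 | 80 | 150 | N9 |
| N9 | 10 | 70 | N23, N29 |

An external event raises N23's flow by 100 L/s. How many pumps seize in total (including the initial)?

Round 1 — N23 at 110 > 90. N23 seizes.
  N23 sheds 110 L/s to N24, N9: 55 each.
    N24: 90+55 = 145 > 120
    N9: 10+55 = 65 ≤ 70
Round 2 — N24 seizes.
  N24 sheds 145 L/s: no online neighbours, lost.
No further seizures.

2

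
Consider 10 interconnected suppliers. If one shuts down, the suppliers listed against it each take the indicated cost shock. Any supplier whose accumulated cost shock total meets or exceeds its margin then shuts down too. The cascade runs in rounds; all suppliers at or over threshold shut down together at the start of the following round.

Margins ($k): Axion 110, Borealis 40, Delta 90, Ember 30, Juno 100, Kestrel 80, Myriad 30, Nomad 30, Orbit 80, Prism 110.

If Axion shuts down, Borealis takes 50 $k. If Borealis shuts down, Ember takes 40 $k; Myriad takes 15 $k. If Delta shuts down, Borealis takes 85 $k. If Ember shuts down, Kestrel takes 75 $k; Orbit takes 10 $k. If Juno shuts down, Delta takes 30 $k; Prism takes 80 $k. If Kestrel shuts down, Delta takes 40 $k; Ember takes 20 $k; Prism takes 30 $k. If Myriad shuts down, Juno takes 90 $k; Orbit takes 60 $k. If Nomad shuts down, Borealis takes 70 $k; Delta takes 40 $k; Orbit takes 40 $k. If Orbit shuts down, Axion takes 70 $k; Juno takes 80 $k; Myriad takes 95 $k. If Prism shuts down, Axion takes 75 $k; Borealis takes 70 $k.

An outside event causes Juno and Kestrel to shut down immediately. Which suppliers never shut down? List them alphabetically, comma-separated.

Axion, Delta, Myriad, Nomad, Orbit

Round 1 — Juno, Kestrel shut down (initial).
  Delta: +30+40 → 70 < 90
  Ember: +20 → 20 < 30
  Prism: +80+30 → 110 ≥ 110
Round 2 — Prism shuts down.
  Axion: +75 → 75 < 110
  Borealis: +70 → 70 ≥ 40
Round 3 — Borealis shuts down.
  Ember: +40 → 60 ≥ 30
  Myriad: +15 → 15 < 30
Round 4 — Ember shuts down.
  Orbit: +10 → 10 < 80
No further shutdowns.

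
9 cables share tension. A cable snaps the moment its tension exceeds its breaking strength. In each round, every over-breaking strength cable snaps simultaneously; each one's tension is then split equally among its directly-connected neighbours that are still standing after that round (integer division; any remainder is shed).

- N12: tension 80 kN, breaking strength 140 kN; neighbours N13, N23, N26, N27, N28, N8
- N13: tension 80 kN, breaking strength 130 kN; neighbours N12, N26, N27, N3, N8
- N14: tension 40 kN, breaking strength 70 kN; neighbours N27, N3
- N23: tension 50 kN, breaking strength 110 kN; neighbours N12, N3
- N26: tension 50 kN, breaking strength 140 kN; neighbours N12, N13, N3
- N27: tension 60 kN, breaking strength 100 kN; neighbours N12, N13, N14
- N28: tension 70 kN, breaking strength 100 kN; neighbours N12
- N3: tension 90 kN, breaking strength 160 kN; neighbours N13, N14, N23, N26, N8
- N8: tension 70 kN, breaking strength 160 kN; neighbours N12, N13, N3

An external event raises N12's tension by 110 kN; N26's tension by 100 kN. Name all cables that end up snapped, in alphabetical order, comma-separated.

Round 1 — N12 at 190 > 140; N26 at 150 > 140. N12, N26 snap.
  N12 sheds 190 kN to N13, N23, N27, N28, N8: 38 each.
    N13: 80+38 = 118 ≤ 130
    N23: 50+38 = 88 ≤ 110
    N27: 60+38 = 98 ≤ 100
    N28: 70+38 = 108 > 100
    N8: 70+38 = 108 ≤ 160
  N26 sheds 150 kN to N13, N3: 75 each.
    N13: 118+75 = 193 > 130
    N3: 90+75 = 165 > 160
Round 2 — N13, N28, N3 snap.
  N13 sheds 193 kN to N27, N8: 96 each (1 lost).
    N27: 98+96 = 194 > 100
    N8: 108+96 = 204 > 160
  N28 sheds 108 kN: no online neighbours, lost.
  N3 sheds 165 kN to N14, N23, N8: 55 each.
    N14: 40+55 = 95 > 70
    N23: 88+55 = 143 > 110
    N8: 204+55 = 259 > 160
Round 3 — N14, N23, N27, N8 snap.
  N14 sheds 95 kN: no online neighbours, lost.
  N23 sheds 143 kN: no online neighbours, lost.
  N27 sheds 194 kN: no online neighbours, lost.
  N8 sheds 259 kN: no online neighbours, lost.
No further breaks.

N12, N13, N14, N23, N26, N27, N28, N3, N8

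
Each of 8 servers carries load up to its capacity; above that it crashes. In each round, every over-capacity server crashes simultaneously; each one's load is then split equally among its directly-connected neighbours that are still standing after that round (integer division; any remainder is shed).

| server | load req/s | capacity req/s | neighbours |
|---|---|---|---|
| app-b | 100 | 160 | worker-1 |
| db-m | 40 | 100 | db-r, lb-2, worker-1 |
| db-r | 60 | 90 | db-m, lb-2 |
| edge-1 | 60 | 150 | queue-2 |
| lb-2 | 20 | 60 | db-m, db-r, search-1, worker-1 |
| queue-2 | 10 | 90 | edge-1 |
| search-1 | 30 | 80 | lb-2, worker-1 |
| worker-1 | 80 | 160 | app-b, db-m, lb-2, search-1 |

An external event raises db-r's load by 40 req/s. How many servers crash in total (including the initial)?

6

Round 1 — db-r at 100 > 90. db-r crashes.
  db-r sheds 100 req/s to db-m, lb-2: 50 each.
    db-m: 40+50 = 90 ≤ 100
    lb-2: 20+50 = 70 > 60
Round 2 — lb-2 crashes.
  lb-2 sheds 70 req/s to db-m, search-1, worker-1: 23 each (1 lost).
    db-m: 90+23 = 113 > 100
    search-1: 30+23 = 53 ≤ 80
    worker-1: 80+23 = 103 ≤ 160
Round 3 — db-m crashes.
  db-m sheds 113 req/s to worker-1: 113 each.
    worker-1: 103+113 = 216 > 160
Round 4 — worker-1 crashes.
  worker-1 sheds 216 req/s to app-b, search-1: 108 each.
    app-b: 100+108 = 208 > 160
    search-1: 53+108 = 161 > 80
Round 5 — app-b, search-1 crash.
  app-b sheds 208 req/s: no online neighbours, lost.
  search-1 sheds 161 req/s: no online neighbours, lost.
No further crashes.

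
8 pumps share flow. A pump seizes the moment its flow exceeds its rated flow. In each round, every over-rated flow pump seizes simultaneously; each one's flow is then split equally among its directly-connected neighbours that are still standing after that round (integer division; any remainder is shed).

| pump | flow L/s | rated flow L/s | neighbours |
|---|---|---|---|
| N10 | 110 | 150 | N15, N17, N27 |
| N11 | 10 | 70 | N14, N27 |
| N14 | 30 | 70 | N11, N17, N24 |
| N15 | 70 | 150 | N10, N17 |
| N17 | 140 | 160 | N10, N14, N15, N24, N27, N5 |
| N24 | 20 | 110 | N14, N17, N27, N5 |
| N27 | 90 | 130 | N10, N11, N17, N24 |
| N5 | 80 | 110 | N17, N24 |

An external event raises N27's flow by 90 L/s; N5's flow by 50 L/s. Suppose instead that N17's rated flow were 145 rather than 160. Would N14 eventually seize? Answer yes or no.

With N17's rated flow at 145:
Round 1 — N27 at 180 > 130; N5 at 130 > 110. N27, N5 seize.
  N27 sheds 180 L/s to N10, N11, N17, N24: 45 each.
    N10: 110+45 = 155 > 150
    N11: 10+45 = 55 ≤ 70
    N17: 140+45 = 185 > 145
    N24: 20+45 = 65 ≤ 110
  N5 sheds 130 L/s to N17, N24: 65 each.
    N17: 185+65 = 250 > 145
    N24: 65+65 = 130 > 110
Round 2 — N10, N17, N24 seize.
  N10 sheds 155 L/s to N15: 155 each.
    N15: 70+155 = 225 > 150
  N17 sheds 250 L/s to N14, N15: 125 each.
    N14: 30+125 = 155 > 70
    N15: 225+125 = 350 > 150
  N24 sheds 130 L/s to N14: 130 each.
    N14: 155+130 = 285 > 70
Round 3 — N14, N15 seize.
  N14 sheds 285 L/s to N11: 285 each.
    N11: 55+285 = 340 > 70
  N15 sheds 350 L/s: no online neighbours, lost.
Round 4 — N11 seizes.
  N11 sheds 340 L/s: no online neighbours, lost.
No further seizures.

yes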